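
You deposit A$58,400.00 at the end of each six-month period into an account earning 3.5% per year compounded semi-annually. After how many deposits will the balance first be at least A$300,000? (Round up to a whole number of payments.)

5 payments

Periodic rate r = 0.035/2 per half-year; n is counted in half-years.
Ordinary annuity FV: 300,000 = 58,400 × [((1+r)^n − 1)/r].
(1+r)^n = 1 + 300,000 × r / 58,400, so n = ln(1 + 300,000·r/58,400) / ln(1+r) = 4.96.
Round up to a whole number of payments: n = 5.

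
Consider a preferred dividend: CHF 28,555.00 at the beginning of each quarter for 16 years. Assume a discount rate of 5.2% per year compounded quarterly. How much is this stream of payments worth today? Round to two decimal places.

This is an annuity due: 64 payments of CHF 28,555.00 at the beginning of each quarter.
Periodic rate r = 0.052/4 per quarter; n is counted in quarters.
PV = PMT × [(1 − (1+r)^−n)/r] × (1+r) = 28,555 × [1 − (1+r)^−64] / r × (1+r) = CHF 1,251,575.98

CHF 1,251,575.98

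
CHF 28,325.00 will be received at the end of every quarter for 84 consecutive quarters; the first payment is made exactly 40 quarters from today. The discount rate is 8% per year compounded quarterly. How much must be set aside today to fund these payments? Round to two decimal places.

CHF 530,263.54

Ordinary annuity of 84 payments, first payment at period 40.
Periodic rate r = 0.08/4 per quarter; n is counted in quarters.
The ordinary-annuity PV formula values the stream one period before the first payment (period 39); discount that back 39 periods:
PV₀ = 28,325 × [1 − (1+r)^−84] / r × (1+r)^−39 = CHF 530,263.54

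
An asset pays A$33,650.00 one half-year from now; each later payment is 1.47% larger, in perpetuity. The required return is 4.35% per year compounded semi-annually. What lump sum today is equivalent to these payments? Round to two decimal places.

A$4,773,049.65

Periodic rate r = 0.0435/2 per half-year.
Growing perpetuity (Gordon): PV = PMT₁ / (r − g) = 33,650 / (r − 0.0147) = A$4,773,049.65.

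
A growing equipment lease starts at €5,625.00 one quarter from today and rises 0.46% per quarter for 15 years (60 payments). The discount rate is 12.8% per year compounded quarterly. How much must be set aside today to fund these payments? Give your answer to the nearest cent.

€164,443.05

Periodic rate r = 0.128/4 per quarter; n is counted in quarters.
Growing ordinary annuity: PV = PMT₁ × [1 − ((1+g)/(1+r))^n] / (r − g) = 5,625 × [1 − ((1+0.0046)/(1+r))^60] / (r − 0.0046) = €164,443.05.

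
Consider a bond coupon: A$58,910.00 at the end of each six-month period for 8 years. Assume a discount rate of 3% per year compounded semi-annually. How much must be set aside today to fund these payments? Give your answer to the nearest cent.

A$832,472.76

This is an ordinary annuity: 16 payments of A$58,910.00 at the end of each six-month period.
Periodic rate r = 0.03/2 per half-year; n is counted in half-years.
PV = PMT × [(1 − (1+r)^−n)/r] = 58,910 × [1 − (1+r)^−16] / r = A$832,472.76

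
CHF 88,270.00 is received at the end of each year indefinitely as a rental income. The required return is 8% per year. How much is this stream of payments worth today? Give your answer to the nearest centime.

Periodic rate r = 0.08 per year.
Level perpetuity: PV = PMT / r = 88,270 / (0.08) = CHF 1,103,375.00.

CHF 1,103,375.00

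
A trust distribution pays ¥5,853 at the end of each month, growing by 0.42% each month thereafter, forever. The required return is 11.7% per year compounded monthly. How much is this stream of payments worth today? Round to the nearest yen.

¥1,054,595

Periodic rate r = 0.117/12 per month.
Growing perpetuity (Gordon): PV = PMT₁ / (r − g) = 5,853 / (r − 0.0042) = ¥1,054,595.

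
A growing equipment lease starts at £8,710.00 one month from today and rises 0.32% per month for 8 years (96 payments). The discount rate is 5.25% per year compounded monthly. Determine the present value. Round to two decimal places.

Periodic rate r = 0.0525/12 per month; n is counted in months.
Growing ordinary annuity: PV = PMT₁ × [1 − ((1+g)/(1+r))^n] / (r − g) = 8,710 × [1 − ((1+0.0032)/(1+r))^96] / (r − 0.0032) = £787,905.90.

£787,905.90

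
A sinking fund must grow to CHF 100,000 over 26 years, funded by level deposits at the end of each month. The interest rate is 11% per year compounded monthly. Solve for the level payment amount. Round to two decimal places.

CHF 56.46

Level ordinary annuity; solve FV = PMT × [((1+r)^n − 1)/r] for PMT.
Periodic rate r = 0.11/12 per month; n is counted in months.
With n = 312: PMT = 100,000 / ([((1+r)^n − 1)/r]) = CHF 56.46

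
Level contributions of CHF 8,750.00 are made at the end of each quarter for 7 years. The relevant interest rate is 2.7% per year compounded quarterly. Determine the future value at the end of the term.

This is an ordinary annuity: 28 deposits of CHF 8,750.00 at the end of each quarter.
Periodic rate r = 0.027/4 per quarter; n is counted in quarters.
FV = PMT × [((1+r)^n − 1)/r] = 8,750 × [(1+r)^28 − 1] / r = CHF 268,688.61

CHF 268,688.61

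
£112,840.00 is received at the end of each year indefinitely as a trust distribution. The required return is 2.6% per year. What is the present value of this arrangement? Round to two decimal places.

Periodic rate r = 0.026 per year.
Level perpetuity: PV = PMT / r = 112,840 / (0.026) = £4,340,000.00.

£4,340,000.00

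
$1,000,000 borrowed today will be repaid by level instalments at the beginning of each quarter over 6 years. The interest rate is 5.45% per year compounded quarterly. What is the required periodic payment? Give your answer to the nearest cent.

$48,470.10

Level annuity due; solve PV = PMT × [(1 − (1+r)^−n)/r] × (1+r) for PMT.
Periodic rate r = 0.0545/4 per quarter; n is counted in quarters.
With n = 24: PMT = 1,000,000 / ([(1 − (1+r)^−n)/r] × (1+r)) = $48,470.10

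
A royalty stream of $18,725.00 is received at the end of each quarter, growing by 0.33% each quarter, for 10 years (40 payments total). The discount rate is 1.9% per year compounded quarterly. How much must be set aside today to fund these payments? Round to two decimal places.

$724,859.27

Periodic rate r = 0.019/4 per quarter; n is counted in quarters.
Growing ordinary annuity: PV = PMT₁ × [1 − ((1+g)/(1+r))^n] / (r − g) = 18,725 × [1 − ((1+0.0033)/(1+r))^40] / (r − 0.0033) = $724,859.27.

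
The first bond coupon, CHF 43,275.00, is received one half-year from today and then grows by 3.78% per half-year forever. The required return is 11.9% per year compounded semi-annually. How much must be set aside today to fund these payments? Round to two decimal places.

CHF 1,994,239.63

Periodic rate r = 0.119/2 per half-year.
Growing perpetuity (Gordon): PV = PMT₁ / (r − g) = 43,275 / (r − 0.0378) = CHF 1,994,239.63.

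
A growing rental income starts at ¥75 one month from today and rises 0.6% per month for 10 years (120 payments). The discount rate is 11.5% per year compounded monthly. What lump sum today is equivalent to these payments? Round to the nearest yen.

¥7,270

Periodic rate r = 0.115/12 per month; n is counted in months.
Growing ordinary annuity: PV = PMT₁ × [1 − ((1+g)/(1+r))^n] / (r − g) = 75 × [1 − ((1+0.006)/(1+r))^120] / (r − 0.006) = ¥7,270.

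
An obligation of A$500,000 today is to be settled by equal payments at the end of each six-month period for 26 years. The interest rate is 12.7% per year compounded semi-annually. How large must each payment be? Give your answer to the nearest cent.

Level ordinary annuity; solve PV = PMT × [(1 − (1+r)^−n)/r] for PMT.
Periodic rate r = 0.127/2 per half-year; n is counted in half-years.
With n = 52: PMT = 500,000 / ([(1 − (1+r)^−n)/r]) = A$33,097.23

A$33,097.23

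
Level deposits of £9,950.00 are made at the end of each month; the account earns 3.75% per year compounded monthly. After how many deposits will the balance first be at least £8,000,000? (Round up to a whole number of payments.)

Periodic rate r = 0.0375/12 per month; n is counted in months.
Ordinary annuity FV: 8,000,000 = 9,950 × [((1+r)^n − 1)/r].
(1+r)^n = 1 + 8,000,000 × r / 9,950, so n = ln(1 + 8,000,000·r/9,950) / ln(1+r) = 402.66.
Round up to a whole number of payments: n = 403.

403 payments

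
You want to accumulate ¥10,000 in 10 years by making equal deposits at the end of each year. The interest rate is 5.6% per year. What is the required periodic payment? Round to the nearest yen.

Level ordinary annuity; solve FV = PMT × [((1+r)^n − 1)/r] for PMT.
Periodic rate r = 0.056 per year.
With n = 10: PMT = 10,000 / ([((1+r)^n − 1)/r]) = ¥773

¥773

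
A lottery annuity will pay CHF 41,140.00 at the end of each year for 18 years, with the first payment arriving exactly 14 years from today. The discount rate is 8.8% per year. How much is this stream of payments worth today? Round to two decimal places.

CHF 121,952.55

Ordinary annuity of 18 payments, first payment at period 14.
Periodic rate r = 0.088 per year.
The ordinary-annuity PV formula values the stream one period before the first payment (period 13); discount that back 13 periods:
PV₀ = 41,140 × [1 − (1+r)^−18] / r × (1+r)^−13 = CHF 121,952.55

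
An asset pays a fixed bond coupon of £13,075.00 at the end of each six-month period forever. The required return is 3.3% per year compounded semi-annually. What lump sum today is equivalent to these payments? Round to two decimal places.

£792,424.24

Periodic rate r = 0.033/2 per half-year.
Level perpetuity: PV = PMT / r = 13,075 / (0.033/2) = £792,424.24.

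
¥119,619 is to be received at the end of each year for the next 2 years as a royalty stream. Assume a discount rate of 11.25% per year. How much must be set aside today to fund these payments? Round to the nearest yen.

This is an ordinary annuity: 2 payments of ¥119,619 at the end of each year.
Periodic rate r = 0.1125 per year.
PV = PMT × [(1 − (1+r)^−n)/r] = 119,619 × [1 − (1+r)^−2] / r = ¥204,172

¥204,172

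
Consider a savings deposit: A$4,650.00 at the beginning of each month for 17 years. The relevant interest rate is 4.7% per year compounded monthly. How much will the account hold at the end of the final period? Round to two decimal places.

This is an annuity due: 204 deposits of A$4,650.00 at the beginning of each month.
Periodic rate r = 0.047/12 per month; n is counted in months.
FV = PMT × [((1+r)^n − 1)/r] × (1+r) = 4,650 × [(1+r)^204 − 1] / r × (1+r) = A$1,453,919.06

A$1,453,919.06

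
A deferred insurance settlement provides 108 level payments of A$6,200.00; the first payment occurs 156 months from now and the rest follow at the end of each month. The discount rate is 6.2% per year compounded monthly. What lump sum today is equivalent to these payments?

A$230,424.45

Ordinary annuity of 108 payments, first payment at period 156.
Periodic rate r = 0.062/12 per month; n is counted in months.
The ordinary-annuity PV formula values the stream one period before the first payment (period 155); discount that back 155 periods:
PV₀ = 6,200 × [1 − (1+r)^−108] / r × (1+r)^−155 = A$230,424.45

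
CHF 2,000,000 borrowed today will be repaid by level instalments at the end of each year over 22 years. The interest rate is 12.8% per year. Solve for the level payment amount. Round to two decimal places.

CHF 275,465.57

Level ordinary annuity; solve PV = PMT × [(1 − (1+r)^−n)/r] for PMT.
Periodic rate r = 0.128 per year.
With n = 22: PMT = 2,000,000 / ([(1 − (1+r)^−n)/r]) = CHF 275,465.57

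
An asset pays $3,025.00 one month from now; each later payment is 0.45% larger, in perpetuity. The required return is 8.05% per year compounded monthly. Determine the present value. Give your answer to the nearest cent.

Periodic rate r = 0.0805/12 per month.
Growing perpetuity (Gordon): PV = PMT₁ / (r − g) = 3,025 / (r − 0.0045) = $1,369,811.32.

$1,369,811.32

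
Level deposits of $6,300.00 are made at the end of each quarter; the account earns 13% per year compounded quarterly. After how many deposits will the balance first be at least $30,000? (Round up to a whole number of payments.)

5 payments

Periodic rate r = 0.13/4 per quarter; n is counted in quarters.
Ordinary annuity FV: 30,000 = 6,300 × [((1+r)^n − 1)/r].
(1+r)^n = 1 + 30,000 × r / 6,300, so n = ln(1 + 30,000·r/6,300) / ln(1+r) = 4.50.
Round up to a whole number of payments: n = 5.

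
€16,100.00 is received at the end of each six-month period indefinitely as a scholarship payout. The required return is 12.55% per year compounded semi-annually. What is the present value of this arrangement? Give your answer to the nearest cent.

Periodic rate r = 0.1255/2 per half-year.
Level perpetuity: PV = PMT / r = 16,100 / (0.1255/2) = €256,573.71.

€256,573.71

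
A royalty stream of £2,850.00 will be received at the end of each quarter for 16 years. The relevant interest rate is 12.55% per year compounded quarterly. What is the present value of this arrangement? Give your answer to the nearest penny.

£78,259.03

This is an ordinary annuity: 64 payments of £2,850.00 at the end of each quarter.
Periodic rate r = 0.1255/4 per quarter; n is counted in quarters.
PV = PMT × [(1 − (1+r)^−n)/r] = 2,850 × [1 − (1+r)^−64] / r = £78,259.03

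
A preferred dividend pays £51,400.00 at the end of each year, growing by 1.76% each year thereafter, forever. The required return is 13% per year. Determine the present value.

Periodic rate r = 0.13 per year.
Growing perpetuity (Gordon): PV = PMT₁ / (r − g) = 51,400 / (r − 0.0176) = £457,295.37.

£457,295.37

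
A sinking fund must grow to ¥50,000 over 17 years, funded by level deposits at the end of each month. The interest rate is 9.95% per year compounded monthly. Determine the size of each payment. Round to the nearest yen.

¥94

Level ordinary annuity; solve FV = PMT × [((1+r)^n − 1)/r] for PMT.
Periodic rate r = 0.0995/12 per month; n is counted in months.
With n = 204: PMT = 50,000 / ([((1+r)^n − 1)/r]) = ¥94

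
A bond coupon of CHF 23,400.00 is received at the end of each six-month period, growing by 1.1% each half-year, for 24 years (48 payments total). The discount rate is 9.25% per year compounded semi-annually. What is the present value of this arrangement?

CHF 535,711.95

Periodic rate r = 0.0925/2 per half-year; n is counted in half-years.
Growing ordinary annuity: PV = PMT₁ × [1 − ((1+g)/(1+r))^n] / (r − g) = 23,400 × [1 − ((1+0.011)/(1+r))^48] / (r − 0.011) = CHF 535,711.95.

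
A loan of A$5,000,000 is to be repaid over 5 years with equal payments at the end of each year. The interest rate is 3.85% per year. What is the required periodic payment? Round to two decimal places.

A$1,118,407.06

Level ordinary annuity; solve PV = PMT × [(1 − (1+r)^−n)/r] for PMT.
Periodic rate r = 0.0385 per year.
With n = 5: PMT = 5,000,000 / ([(1 − (1+r)^−n)/r]) = A$1,118,407.06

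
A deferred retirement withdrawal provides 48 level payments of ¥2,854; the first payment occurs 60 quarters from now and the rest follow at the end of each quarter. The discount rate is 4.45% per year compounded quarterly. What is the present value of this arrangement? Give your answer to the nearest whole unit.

Ordinary annuity of 48 payments, first payment at period 60.
Periodic rate r = 0.0445/4 per quarter; n is counted in quarters.
The ordinary-annuity PV formula values the stream one period before the first payment (period 59); discount that back 59 periods:
PV₀ = 2,854 × [1 − (1+r)^−48] / r × (1+r)^−59 = ¥55,027

¥55,027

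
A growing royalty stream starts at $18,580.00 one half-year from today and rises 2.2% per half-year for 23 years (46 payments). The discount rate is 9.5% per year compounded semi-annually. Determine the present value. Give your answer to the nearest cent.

Periodic rate r = 0.095/2 per half-year; n is counted in half-years.
Growing ordinary annuity: PV = PMT₁ × [1 − ((1+g)/(1+r))^n] / (r − g) = 18,580 × [1 − ((1+0.022)/(1+r))^46] / (r − 0.022) = $494,117.50.

$494,117.50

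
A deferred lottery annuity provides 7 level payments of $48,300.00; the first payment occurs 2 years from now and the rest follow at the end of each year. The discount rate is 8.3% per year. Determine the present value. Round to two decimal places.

$229,832.02

Ordinary annuity of 7 payments, first payment at period 2.
Periodic rate r = 0.083 per year.
The ordinary-annuity PV formula values the stream one period before the first payment (period 1); discount that back 1 periods:
PV₀ = 48,300 × [1 − (1+r)^−7] / r × (1+r)^−1 = $229,832.02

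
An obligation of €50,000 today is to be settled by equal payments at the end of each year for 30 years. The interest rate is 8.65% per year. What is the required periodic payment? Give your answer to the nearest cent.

Level ordinary annuity; solve PV = PMT × [(1 − (1+r)^−n)/r] for PMT.
Periodic rate r = 0.0865 per year.
With n = 30: PMT = 50,000 / ([(1 − (1+r)^−n)/r]) = €4,716.50

€4,716.50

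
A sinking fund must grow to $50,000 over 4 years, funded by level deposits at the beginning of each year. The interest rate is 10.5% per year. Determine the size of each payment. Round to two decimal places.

$9,678.37

Level annuity due; solve FV = PMT × [((1+r)^n − 1)/r] × (1+r) for PMT.
Periodic rate r = 0.105 per year.
With n = 4: PMT = 50,000 / ([((1+r)^n − 1)/r] × (1+r)) = $9,678.37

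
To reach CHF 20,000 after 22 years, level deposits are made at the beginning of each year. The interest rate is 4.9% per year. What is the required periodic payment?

CHF 501.04

Level annuity due; solve FV = PMT × [((1+r)^n − 1)/r] × (1+r) for PMT.
Periodic rate r = 0.049 per year.
With n = 22: PMT = 20,000 / ([((1+r)^n − 1)/r] × (1+r)) = CHF 501.04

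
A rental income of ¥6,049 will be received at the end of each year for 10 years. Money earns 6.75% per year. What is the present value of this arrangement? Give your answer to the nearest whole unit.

¥42,981

This is an ordinary annuity: 10 payments of ¥6,049 at the end of each year.
Periodic rate r = 0.0675 per year.
PV = PMT × [(1 − (1+r)^−n)/r] = 6,049 × [1 − (1+r)^−10] / r = ¥42,981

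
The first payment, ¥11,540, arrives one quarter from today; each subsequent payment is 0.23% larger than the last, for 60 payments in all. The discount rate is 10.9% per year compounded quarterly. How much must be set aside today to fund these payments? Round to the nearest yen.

Periodic rate r = 0.109/4 per quarter; n is counted in quarters.
Growing ordinary annuity: PV = PMT₁ × [1 − ((1+g)/(1+r))^n] / (r − g) = 11,540 × [1 − ((1+0.0023)/(1+r))^60] / (r − 0.0023) = ¥356,739.

¥356,739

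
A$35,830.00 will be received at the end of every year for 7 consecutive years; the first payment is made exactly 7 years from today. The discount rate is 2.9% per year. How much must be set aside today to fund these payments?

Ordinary annuity of 7 payments, first payment at period 7.
Periodic rate r = 0.029 per year.
The ordinary-annuity PV formula values the stream one period before the first payment (period 6); discount that back 6 periods:
PV₀ = 35,830 × [1 − (1+r)^−7] / r × (1+r)^−6 = A$188,755.97

A$188,755.97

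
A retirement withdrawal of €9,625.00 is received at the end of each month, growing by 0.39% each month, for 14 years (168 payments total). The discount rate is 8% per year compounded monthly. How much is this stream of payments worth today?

€1,287,904.51

Periodic rate r = 0.08/12 per month; n is counted in months.
Growing ordinary annuity: PV = PMT₁ × [1 − ((1+g)/(1+r))^n] / (r − g) = 9,625 × [1 − ((1+0.0039)/(1+r))^168] / (r − 0.0039) = €1,287,904.51.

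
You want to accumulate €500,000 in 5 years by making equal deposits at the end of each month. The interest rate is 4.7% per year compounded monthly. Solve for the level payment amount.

Level ordinary annuity; solve FV = PMT × [((1+r)^n − 1)/r] for PMT.
Periodic rate r = 0.047/12 per month; n is counted in months.
With n = 60: PMT = 500,000 / ([((1+r)^n − 1)/r]) = €7,408.72

€7,408.72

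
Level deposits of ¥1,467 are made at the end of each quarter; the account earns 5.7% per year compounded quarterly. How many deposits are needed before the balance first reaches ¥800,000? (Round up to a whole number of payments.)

Periodic rate r = 0.057/4 per quarter; n is counted in quarters.
Ordinary annuity FV: 800,000 = 1,467 × [((1+r)^n − 1)/r].
(1+r)^n = 1 + 800,000 × r / 1,467, so n = ln(1 + 800,000·r/1,467) / ln(1+r) = 153.47.
Round up to a whole number of payments: n = 154.

154 payments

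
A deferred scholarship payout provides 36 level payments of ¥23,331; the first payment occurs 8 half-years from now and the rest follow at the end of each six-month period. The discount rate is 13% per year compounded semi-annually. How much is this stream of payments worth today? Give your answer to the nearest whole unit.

Ordinary annuity of 36 payments, first payment at period 8.
Periodic rate r = 0.13/2 per half-year; n is counted in half-years.
The ordinary-annuity PV formula values the stream one period before the first payment (period 7); discount that back 7 periods:
PV₀ = 23,331 × [1 − (1+r)^−36] / r × (1+r)^−7 = ¥207,047

¥207,047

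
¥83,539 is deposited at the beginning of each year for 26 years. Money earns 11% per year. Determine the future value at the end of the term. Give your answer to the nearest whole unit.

This is an annuity due: 26 deposits of ¥83,539 at the beginning of each year.
Periodic rate r = 0.11 per year.
FV = PMT × [((1+r)^n − 1)/r] × (1+r) = 83,539 × [(1+r)^26 − 1] / r × (1+r) = ¥11,869,107

¥11,869,107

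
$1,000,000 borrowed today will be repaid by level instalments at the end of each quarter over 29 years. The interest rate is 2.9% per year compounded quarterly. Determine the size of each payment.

Level ordinary annuity; solve PV = PMT × [(1 − (1+r)^−n)/r] for PMT.
Periodic rate r = 0.029/4 per quarter; n is counted in quarters.
With n = 116: PMT = 1,000,000 / ([(1 − (1+r)^−n)/r]) = $12,777.35

$12,777.35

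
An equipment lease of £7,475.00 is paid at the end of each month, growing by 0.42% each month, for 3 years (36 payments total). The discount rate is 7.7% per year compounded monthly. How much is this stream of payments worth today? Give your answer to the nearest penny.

Periodic rate r = 0.077/12 per month; n is counted in months.
Growing ordinary annuity: PV = PMT₁ × [1 − ((1+g)/(1+r))^n] / (r − g) = 7,475 × [1 − ((1+0.0042)/(1+r))^36] / (r − 0.0042) = £257,330.79.

£257,330.79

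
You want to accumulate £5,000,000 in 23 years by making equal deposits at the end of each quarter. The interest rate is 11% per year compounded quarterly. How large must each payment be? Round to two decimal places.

£12,351.90

Level ordinary annuity; solve FV = PMT × [((1+r)^n − 1)/r] for PMT.
Periodic rate r = 0.11/4 per quarter; n is counted in quarters.
With n = 92: PMT = 5,000,000 / ([((1+r)^n − 1)/r]) = £12,351.90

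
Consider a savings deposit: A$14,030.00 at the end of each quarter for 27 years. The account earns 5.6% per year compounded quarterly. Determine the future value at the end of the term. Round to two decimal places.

A$3,495,953.71

This is an ordinary annuity: 108 deposits of A$14,030.00 at the end of each quarter.
Periodic rate r = 0.056/4 per quarter; n is counted in quarters.
FV = PMT × [((1+r)^n − 1)/r] = 14,030 × [(1+r)^108 − 1] / r = A$3,495,953.71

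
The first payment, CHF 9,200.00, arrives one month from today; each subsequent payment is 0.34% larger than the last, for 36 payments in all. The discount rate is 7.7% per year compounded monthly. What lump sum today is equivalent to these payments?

Periodic rate r = 0.077/12 per month; n is counted in months.
Growing ordinary annuity: PV = PMT₁ × [1 − ((1+g)/(1+r))^n] / (r − g) = 9,200 × [1 − ((1+0.0034)/(1+r))^36] / (r − 0.0034) = CHF 312,398.18.

CHF 312,398.18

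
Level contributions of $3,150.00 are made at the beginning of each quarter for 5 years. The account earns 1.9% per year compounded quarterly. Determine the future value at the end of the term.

This is an annuity due: 20 deposits of $3,150.00 at the beginning of each quarter.
Periodic rate r = 0.019/4 per quarter; n is counted in quarters.
FV = PMT × [((1+r)^n − 1)/r] × (1+r) = 3,150 × [(1+r)^20 − 1] / r × (1+r) = $66,238.70

$66,238.70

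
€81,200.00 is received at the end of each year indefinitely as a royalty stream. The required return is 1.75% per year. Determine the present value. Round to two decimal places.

Periodic rate r = 0.0175 per year.
Level perpetuity: PV = PMT / r = 81,200 / (0.0175) = €4,640,000.00.

€4,640,000.00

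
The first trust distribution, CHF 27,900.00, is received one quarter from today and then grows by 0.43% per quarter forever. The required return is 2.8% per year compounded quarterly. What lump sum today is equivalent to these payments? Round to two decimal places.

Periodic rate r = 0.028/4 per quarter.
Growing perpetuity (Gordon): PV = PMT₁ / (r − g) = 27,900 / (r − 0.0043) = CHF 10,333,333.33.

CHF 10,333,333.33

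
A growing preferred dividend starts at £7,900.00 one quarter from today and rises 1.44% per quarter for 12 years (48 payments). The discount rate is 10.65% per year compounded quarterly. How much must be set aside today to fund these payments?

£282,591.84

Periodic rate r = 0.1065/4 per quarter; n is counted in quarters.
Growing ordinary annuity: PV = PMT₁ × [1 − ((1+g)/(1+r))^n] / (r − g) = 7,900 × [1 − ((1+0.0144)/(1+r))^48] / (r − 0.0144) = £282,591.84.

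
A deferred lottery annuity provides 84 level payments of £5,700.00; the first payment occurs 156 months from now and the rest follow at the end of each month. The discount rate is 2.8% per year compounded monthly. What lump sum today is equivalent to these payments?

Ordinary annuity of 84 payments, first payment at period 156.
Periodic rate r = 0.028/12 per month; n is counted in months.
The ordinary-annuity PV formula values the stream one period before the first payment (period 155); discount that back 155 periods:
PV₀ = 5,700 × [1 − (1+r)^−84] / r × (1+r)^−155 = £302,651.70

£302,651.70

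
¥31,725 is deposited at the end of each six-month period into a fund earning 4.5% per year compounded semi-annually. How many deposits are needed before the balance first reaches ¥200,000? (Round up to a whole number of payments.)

6 payments

Periodic rate r = 0.045/2 per half-year; n is counted in half-years.
Ordinary annuity FV: 200,000 = 31,725 × [((1+r)^n − 1)/r].
(1+r)^n = 1 + 200,000 × r / 31,725, so n = ln(1 + 200,000·r/31,725) / ln(1+r) = 5.96.
Round up to a whole number of payments: n = 6.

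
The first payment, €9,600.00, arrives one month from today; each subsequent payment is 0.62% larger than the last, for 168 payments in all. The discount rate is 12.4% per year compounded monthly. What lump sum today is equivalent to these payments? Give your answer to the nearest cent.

Periodic rate r = 0.124/12 per month; n is counted in months.
Growing ordinary annuity: PV = PMT₁ × [1 − ((1+g)/(1+r))^n] / (r − g) = 9,600 × [1 − ((1+0.0062)/(1+r))^168] / (r − 0.0062) = €1,156,123.28.

€1,156,123.28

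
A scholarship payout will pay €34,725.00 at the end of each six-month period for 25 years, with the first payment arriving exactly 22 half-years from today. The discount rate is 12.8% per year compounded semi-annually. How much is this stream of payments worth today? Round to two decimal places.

Ordinary annuity of 50 payments, first payment at period 22.
Periodic rate r = 0.128/2 per half-year; n is counted in half-years.
The ordinary-annuity PV formula values the stream one period before the first payment (period 21); discount that back 21 periods:
PV₀ = 34,725 × [1 − (1+r)^−50] / r × (1+r)^−21 = €140,833.28

€140,833.28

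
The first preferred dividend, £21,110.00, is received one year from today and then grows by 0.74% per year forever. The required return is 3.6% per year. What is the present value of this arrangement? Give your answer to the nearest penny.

Periodic rate r = 0.036 per year.
Growing perpetuity (Gordon): PV = PMT₁ / (r − g) = 21,110 / (r − 0.0074) = £738,111.89.

£738,111.89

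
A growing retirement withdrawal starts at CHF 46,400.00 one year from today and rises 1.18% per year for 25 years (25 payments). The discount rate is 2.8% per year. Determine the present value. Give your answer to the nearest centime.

CHF 938,704.39

Periodic rate r = 0.028 per year.
Growing ordinary annuity: PV = PMT₁ × [1 − ((1+g)/(1+r))^n] / (r − g) = 46,400 × [1 − ((1+0.0118)/(1+r))^25] / (r − 0.0118) = CHF 938,704.39.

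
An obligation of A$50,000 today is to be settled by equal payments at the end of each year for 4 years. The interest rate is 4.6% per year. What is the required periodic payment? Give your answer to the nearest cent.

Level ordinary annuity; solve PV = PMT × [(1 − (1+r)^−n)/r] for PMT.
Periodic rate r = 0.046 per year.
With n = 4: PMT = 50,000 / ([(1 − (1+r)^−n)/r]) = A$13,969.81

A$13,969.81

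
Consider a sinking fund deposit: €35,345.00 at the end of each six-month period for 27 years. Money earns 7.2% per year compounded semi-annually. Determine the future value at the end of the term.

This is an ordinary annuity: 54 deposits of €35,345.00 at the end of each six-month period.
Periodic rate r = 0.072/2 per half-year; n is counted in half-years.
FV = PMT × [((1+r)^n − 1)/r] = 35,345 × [(1+r)^54 − 1] / r = €5,647,259.44

€5,647,259.44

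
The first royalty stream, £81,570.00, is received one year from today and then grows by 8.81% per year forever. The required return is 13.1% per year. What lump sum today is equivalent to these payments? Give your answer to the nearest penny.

£1,901,398.60

Periodic rate r = 0.131 per year.
Growing perpetuity (Gordon): PV = PMT₁ / (r − g) = 81,570 / (r − 0.0881) = £1,901,398.60.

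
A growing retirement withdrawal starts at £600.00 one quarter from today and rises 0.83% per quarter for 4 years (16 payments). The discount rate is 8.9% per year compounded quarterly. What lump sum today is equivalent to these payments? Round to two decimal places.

Periodic rate r = 0.089/4 per quarter; n is counted in quarters.
Growing ordinary annuity: PV = PMT₁ × [1 − ((1+g)/(1+r))^n] / (r − g) = 600 × [1 − ((1+0.0083)/(1+r))^16] / (r − 0.0083) = £8,488.48.

£8,488.48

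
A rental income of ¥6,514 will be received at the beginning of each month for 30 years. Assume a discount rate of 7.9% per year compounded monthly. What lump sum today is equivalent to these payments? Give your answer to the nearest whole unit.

¥902,151

This is an annuity due: 360 payments of ¥6,514 at the beginning of each month.
Periodic rate r = 0.079/12 per month; n is counted in months.
PV = PMT × [(1 − (1+r)^−n)/r] × (1+r) = 6,514 × [1 − (1+r)^−360] / r × (1+r) = ¥902,151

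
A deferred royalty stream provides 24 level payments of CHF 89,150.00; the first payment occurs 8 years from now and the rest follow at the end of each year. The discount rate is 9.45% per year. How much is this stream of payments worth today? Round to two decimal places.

CHF 443,982.30

Ordinary annuity of 24 payments, first payment at period 8.
Periodic rate r = 0.0945 per year.
The ordinary-annuity PV formula values the stream one period before the first payment (period 7); discount that back 7 periods:
PV₀ = 89,150 × [1 − (1+r)^−24] / r × (1+r)^−7 = CHF 443,982.30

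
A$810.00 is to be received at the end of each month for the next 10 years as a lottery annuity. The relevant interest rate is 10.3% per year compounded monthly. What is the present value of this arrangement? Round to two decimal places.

This is an ordinary annuity: 120 payments of A$810.00 at the end of each month.
Periodic rate r = 0.103/12 per month; n is counted in months.
PV = PMT × [(1 − (1+r)^−n)/r] = 810 × [1 − (1+r)^−120] / r = A$60,530.16

A$60,530.16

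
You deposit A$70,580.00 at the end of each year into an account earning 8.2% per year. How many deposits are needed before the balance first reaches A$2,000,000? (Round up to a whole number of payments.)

16 payments

Periodic rate r = 0.082 per year.
Ordinary annuity FV: 2,000,000 = 70,580 × [((1+r)^n − 1)/r].
(1+r)^n = 1 + 2,000,000 × r / 70,580, so n = ln(1 + 2,000,000·r/70,580) / ln(1+r) = 15.24.
Round up to a whole number of payments: n = 16.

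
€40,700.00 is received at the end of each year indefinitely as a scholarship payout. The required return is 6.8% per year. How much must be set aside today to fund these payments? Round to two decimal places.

Periodic rate r = 0.068 per year.
Level perpetuity: PV = PMT / r = 40,700 / (0.068) = €598,529.41.

€598,529.41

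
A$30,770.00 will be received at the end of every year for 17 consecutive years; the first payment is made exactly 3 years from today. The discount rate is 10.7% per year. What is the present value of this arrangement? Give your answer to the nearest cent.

A$192,984.01

Ordinary annuity of 17 payments, first payment at period 3.
Periodic rate r = 0.107 per year.
The ordinary-annuity PV formula values the stream one period before the first payment (period 2); discount that back 2 periods:
PV₀ = 30,770 × [1 − (1+r)^−17] / r × (1+r)^−2 = A$192,984.01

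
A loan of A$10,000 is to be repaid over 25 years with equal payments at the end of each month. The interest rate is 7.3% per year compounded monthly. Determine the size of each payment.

A$72.60

Level ordinary annuity; solve PV = PMT × [(1 − (1+r)^−n)/r] for PMT.
Periodic rate r = 0.073/12 per month; n is counted in months.
With n = 300: PMT = 10,000 / ([(1 − (1+r)^−n)/r]) = A$72.60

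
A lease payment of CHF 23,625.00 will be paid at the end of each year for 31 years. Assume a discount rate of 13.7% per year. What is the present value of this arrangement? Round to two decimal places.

This is an ordinary annuity: 31 payments of CHF 23,625.00 at the end of each year.
Periodic rate r = 0.137 per year.
PV = PMT × [(1 − (1+r)^−n)/r] = 23,625 × [1 − (1+r)^−31] / r = CHF 169,223.62

CHF 169,223.62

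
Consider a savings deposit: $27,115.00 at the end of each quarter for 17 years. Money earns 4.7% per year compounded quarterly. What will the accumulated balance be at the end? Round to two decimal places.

$2,799,156.66

This is an ordinary annuity: 68 deposits of $27,115.00 at the end of each quarter.
Periodic rate r = 0.047/4 per quarter; n is counted in quarters.
FV = PMT × [((1+r)^n − 1)/r] = 27,115 × [(1+r)^68 − 1] / r = $2,799,156.66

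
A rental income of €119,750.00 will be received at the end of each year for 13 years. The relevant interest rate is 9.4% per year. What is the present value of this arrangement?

€877,728.86

This is an ordinary annuity: 13 payments of €119,750.00 at the end of each year.
Periodic rate r = 0.094 per year.
PV = PMT × [(1 − (1+r)^−n)/r] = 119,750 × [1 − (1+r)^−13] / r = €877,728.86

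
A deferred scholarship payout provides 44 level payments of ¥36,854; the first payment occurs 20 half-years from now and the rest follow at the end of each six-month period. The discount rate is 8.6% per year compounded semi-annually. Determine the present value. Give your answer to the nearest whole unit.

Ordinary annuity of 44 payments, first payment at period 20.
Periodic rate r = 0.086/2 per half-year; n is counted in half-years.
The ordinary-annuity PV formula values the stream one period before the first payment (period 19); discount that back 19 periods:
PV₀ = 36,854 × [1 − (1+r)^−44] / r × (1+r)^−19 = ¥324,727

¥324,727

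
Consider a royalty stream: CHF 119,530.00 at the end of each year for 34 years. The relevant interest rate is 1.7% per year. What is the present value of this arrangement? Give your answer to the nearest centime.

This is an ordinary annuity: 34 payments of CHF 119,530.00 at the end of each year.
Periodic rate r = 0.017 per year.
PV = PMT × [(1 − (1+r)^−n)/r] = 119,530 × [1 − (1+r)^−34] / r = CHF 3,067,341.19

CHF 3,067,341.19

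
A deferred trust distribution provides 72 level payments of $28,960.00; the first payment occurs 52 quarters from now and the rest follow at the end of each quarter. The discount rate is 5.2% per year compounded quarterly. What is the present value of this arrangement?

$697,975.40

Ordinary annuity of 72 payments, first payment at period 52.
Periodic rate r = 0.052/4 per quarter; n is counted in quarters.
The ordinary-annuity PV formula values the stream one period before the first payment (period 51); discount that back 51 periods:
PV₀ = 28,960 × [1 − (1+r)^−72] / r × (1+r)^−51 = $697,975.40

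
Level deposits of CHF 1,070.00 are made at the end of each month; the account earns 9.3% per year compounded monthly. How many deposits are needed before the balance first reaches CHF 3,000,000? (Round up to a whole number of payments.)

405 payments

Periodic rate r = 0.093/12 per month; n is counted in months.
Ordinary annuity FV: 3,000,000 = 1,070 × [((1+r)^n − 1)/r].
(1+r)^n = 1 + 3,000,000 × r / 1,070, so n = ln(1 + 3,000,000·r/1,070) / ln(1+r) = 404.61.
Round up to a whole number of payments: n = 405.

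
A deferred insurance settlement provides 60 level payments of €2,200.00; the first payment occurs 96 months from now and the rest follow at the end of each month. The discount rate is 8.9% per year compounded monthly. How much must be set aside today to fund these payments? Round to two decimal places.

Ordinary annuity of 60 payments, first payment at period 96.
Periodic rate r = 0.089/12 per month; n is counted in months.
The ordinary-annuity PV formula values the stream one period before the first payment (period 95); discount that back 95 periods:
PV₀ = 2,200 × [1 − (1+r)^−60] / r × (1+r)^−95 = €52,647.54

€52,647.54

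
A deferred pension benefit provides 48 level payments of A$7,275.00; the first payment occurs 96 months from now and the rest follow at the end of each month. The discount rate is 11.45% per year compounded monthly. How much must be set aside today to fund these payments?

A$113,234.39

Ordinary annuity of 48 payments, first payment at period 96.
Periodic rate r = 0.1145/12 per month; n is counted in months.
The ordinary-annuity PV formula values the stream one period before the first payment (period 95); discount that back 95 periods:
PV₀ = 7,275 × [1 − (1+r)^−48] / r × (1+r)^−95 = A$113,234.39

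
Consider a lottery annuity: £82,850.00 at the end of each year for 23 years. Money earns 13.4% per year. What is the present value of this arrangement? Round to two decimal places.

This is an ordinary annuity: 23 payments of £82,850.00 at the end of each year.
Periodic rate r = 0.134 per year.
PV = PMT × [(1 − (1+r)^−n)/r] = 82,850 × [1 − (1+r)^−23] / r = £583,999.90

£583,999.90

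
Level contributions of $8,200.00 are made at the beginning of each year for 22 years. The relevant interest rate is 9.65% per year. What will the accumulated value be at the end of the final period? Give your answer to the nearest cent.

$613,932.96

This is an annuity due: 22 deposits of $8,200.00 at the beginning of each year.
Periodic rate r = 0.0965 per year.
FV = PMT × [((1+r)^n − 1)/r] × (1+r) = 8,200 × [(1+r)^22 − 1] / r × (1+r) = $613,932.96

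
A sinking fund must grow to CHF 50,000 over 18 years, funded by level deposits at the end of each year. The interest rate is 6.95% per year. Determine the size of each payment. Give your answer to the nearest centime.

CHF 1,477.71

Level ordinary annuity; solve FV = PMT × [((1+r)^n − 1)/r] for PMT.
Periodic rate r = 0.0695 per year.
With n = 18: PMT = 50,000 / ([((1+r)^n − 1)/r]) = CHF 1,477.71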